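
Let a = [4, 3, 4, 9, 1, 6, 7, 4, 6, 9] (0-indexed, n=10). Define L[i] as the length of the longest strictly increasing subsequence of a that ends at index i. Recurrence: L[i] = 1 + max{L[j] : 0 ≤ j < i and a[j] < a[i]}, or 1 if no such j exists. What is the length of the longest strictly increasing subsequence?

   i    0    1    2    3    4    5    6    7    8    9
a[i]    4    3    4    9    1    6    7    4    6    9
L[i]    1    1    2    3    1    3    4    2    3    5

5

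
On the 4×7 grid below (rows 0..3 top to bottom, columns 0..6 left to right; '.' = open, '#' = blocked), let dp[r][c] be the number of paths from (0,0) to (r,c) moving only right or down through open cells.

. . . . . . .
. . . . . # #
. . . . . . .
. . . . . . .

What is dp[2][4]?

r\c   0   1   2   3   4   5   6
  0   1   1   1   1   1   1   1
  1   1   2   3   4   5   0   0
  2   1   3   6  10  15  15  15
  3   1   4  10  20  35  50  65

15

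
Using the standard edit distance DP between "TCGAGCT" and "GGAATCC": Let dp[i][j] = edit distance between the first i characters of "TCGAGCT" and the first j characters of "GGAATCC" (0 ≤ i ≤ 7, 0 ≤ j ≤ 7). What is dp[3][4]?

   ''  G  G  A  A  T  C  C
''  0  1  2  3  4  5  6  7
 T  1  1  2  3  4  4  5  6
 C  2  2  2  3  4  5  4  5
 G  3  2  2  3  4  5  5  5
 A  4  3  3  2  3  4  5  6
 G  5  4  3  3  3  4  5  6
 C  6  5  4  4  4  4  4  5
 T  7  6  5  5  5  4  5  5

4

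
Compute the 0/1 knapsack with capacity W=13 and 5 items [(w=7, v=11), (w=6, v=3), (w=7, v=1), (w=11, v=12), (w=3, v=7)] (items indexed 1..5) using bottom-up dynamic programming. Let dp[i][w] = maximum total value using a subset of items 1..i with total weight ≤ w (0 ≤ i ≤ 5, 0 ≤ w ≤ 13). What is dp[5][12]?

i\w   0   1   2   3   4   5   6   7   8   9  10  11  12  13
  0   0   0   0   0   0   0   0   0   0   0   0   0   0   0
  1   0   0   0   0   0   0   0  11  11  11  11  11  11  11
  2   0   0   0   0   0   0   3  11  11  11  11  11  11  14
  3   0   0   0   0   0   0   3  11  11  11  11  11  11  14
  4   0   0   0   0   0   0   3  11  11  11  11  12  12  14
  5   0   0   0   7   7   7   7  11  11  11  18  18  18  18

18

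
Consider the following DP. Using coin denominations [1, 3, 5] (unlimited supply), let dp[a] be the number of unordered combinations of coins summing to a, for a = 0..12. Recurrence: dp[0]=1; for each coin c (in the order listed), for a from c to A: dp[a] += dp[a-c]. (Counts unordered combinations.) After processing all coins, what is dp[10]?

after  coin     0     1     2     3     4     5     6     7     8     9    10    11    12
          1     1     1     1     1     1     1     1     1     1     1     1     1     1
          3     1     1     1     2     2     2     3     3     3     4     4     4     5
          5     1     1     1     2     2     3     4     4     5     6     7     8     9

7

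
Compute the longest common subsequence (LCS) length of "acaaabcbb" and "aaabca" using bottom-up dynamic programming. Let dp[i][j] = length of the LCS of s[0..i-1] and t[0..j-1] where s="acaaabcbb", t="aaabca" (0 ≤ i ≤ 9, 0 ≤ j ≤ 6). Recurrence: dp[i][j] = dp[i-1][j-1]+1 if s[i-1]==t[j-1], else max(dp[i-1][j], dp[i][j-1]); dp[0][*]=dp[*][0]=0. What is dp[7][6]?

5

   ''  a  a  a  b  c  a
''  0  0  0  0  0  0  0
 a  0  1  1  1  1  1  1
 c  0  1  1  1  1  2  2
 a  0  1  2  2  2  2  3
 a  0  1  2  3  3  3  3
 a  0  1  2  3  3  3  4
 b  0  1  2  3  4  4  4
 c  0  1  2  3  4  5  5
 b  0  1  2  3  4  5  5
 b  0  1  2  3  4  5  5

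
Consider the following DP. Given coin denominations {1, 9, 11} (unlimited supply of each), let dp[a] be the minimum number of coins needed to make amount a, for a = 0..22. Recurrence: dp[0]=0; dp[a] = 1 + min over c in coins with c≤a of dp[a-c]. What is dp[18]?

 a  0  1  2  3  4  5  6  7  8  9 10 11 12 13 14 15 16 17 18 19 20 21 22
dp  0  1  2  3  4  5  6  7  8  1  2  1  2  3  4  5  6  7  2  3  2  3  2

2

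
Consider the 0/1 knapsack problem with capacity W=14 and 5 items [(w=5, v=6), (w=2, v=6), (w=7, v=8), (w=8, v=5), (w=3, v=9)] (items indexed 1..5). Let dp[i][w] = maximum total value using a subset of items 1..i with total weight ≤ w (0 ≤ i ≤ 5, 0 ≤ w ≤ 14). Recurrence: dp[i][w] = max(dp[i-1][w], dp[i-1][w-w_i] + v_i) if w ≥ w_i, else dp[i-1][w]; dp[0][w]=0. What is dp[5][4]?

i\w   0   1   2   3   4   5   6   7   8   9  10  11  12  13  14
  0   0   0   0   0   0   0   0   0   0   0   0   0   0   0   0
  1   0   0   0   0   0   6   6   6   6   6   6   6   6   6   6
  2   0   0   6   6   6   6   6  12  12  12  12  12  12  12  12
  3   0   0   6   6   6   6   6  12  12  14  14  14  14  14  20
  4   0   0   6   6   6   6   6  12  12  14  14  14  14  14  20
  5   0   0   6   9   9  15  15  15  15  15  21  21  23  23  23

9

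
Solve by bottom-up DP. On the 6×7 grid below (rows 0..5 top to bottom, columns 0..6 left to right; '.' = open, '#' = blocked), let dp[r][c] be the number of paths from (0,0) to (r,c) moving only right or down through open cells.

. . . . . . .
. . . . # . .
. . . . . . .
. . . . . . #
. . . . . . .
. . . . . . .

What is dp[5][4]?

r\c   0   1   2   3   4   5   6
  0   1   1   1   1   1   1   1
  1   1   2   3   4   0   1   2
  2   1   3   6  10  10  11  13
  3   1   4  10  20  30  41   0
  4   1   5  15  35  65 106 106
  5   1   6  21  56 121 227 333

121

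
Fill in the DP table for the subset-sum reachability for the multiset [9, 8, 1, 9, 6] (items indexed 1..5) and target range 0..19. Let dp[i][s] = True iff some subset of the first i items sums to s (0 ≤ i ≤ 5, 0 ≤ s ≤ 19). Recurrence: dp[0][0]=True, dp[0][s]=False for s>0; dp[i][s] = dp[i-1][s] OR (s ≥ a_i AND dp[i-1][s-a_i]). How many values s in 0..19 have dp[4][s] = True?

i\s   0   1   2   3   4   5   6   7   8   9  10  11  12  13  14  15  16  17  18  19
  0   T   F   F   F   F   F   F   F   F   F   F   F   F   F   F   F   F   F   F   F
  1   T   F   F   F   F   F   F   F   F   T   F   F   F   F   F   F   F   F   F   F
  2   T   F   F   F   F   F   F   F   T   T   F   F   F   F   F   F   F   T   F   F
  3   T   T   F   F   F   F   F   F   T   T   T   F   F   F   F   F   F   T   T   F
  4   T   T   F   F   F   F   F   F   T   T   T   F   F   F   F   F   F   T   T   T
  5   T   T   F   F   F   F   T   T   T   T   T   F   F   F   T   T   T   T   T   T

8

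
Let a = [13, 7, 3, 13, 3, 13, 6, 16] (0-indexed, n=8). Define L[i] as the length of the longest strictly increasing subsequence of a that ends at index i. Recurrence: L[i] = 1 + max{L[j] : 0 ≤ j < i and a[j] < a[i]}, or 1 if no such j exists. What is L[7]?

   i    0    1    2    3    4    5    6    7
a[i]   13    7    3   13    3   13    6   16
L[i]    1    1    1    2    1    2    2    3

3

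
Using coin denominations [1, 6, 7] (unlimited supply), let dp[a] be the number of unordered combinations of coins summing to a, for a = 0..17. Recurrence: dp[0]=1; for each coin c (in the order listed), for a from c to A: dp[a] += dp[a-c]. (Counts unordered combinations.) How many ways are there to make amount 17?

after  coin     0     1     2     3     4     5     6     7     8     9    10    11    12    13    14    15    16    17
          1     1     1     1     1     1     1     1     1     1     1     1     1     1     1     1     1     1     1
          6     1     1     1     1     1     1     2     2     2     2     2     2     3     3     3     3     3     3
          7     1     1     1     1     1     1     2     3     3     3     3     3     4     5     6     6     6     6

6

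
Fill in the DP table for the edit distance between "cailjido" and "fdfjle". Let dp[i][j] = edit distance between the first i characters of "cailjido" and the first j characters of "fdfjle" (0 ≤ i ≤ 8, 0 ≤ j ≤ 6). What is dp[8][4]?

   ''  f  d  f  j  l  e
''  0  1  2  3  4  5  6
 c  1  1  2  3  4  5  6
 a  2  2  2  3  4  5  6
 i  3  3  3  3  4  5  6
 l  4  4  4  4  4  4  5
 j  5  5  5  5  4  5  5
 i  6  6  6  6  5  5  6
 d  7  7  6  7  6  6  6
 o  8  8  7  7  7  7  7

7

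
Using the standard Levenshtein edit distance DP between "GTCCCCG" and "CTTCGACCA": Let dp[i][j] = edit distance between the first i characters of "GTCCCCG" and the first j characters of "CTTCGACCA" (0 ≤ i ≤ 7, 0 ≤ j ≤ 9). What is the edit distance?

5

   ''  C  T  T  C  G  A  C  C  A
''  0  1  2  3  4  5  6  7  8  9
 G  1  1  2  3  4  4  5  6  7  8
 T  2  2  1  2  3  4  5  6  7  8
 C  3  2  2  2  2  3  4  5  6  7
 C  4  3  3  3  2  3  4  4  5  6
 C  5  4  4  4  3  3  4  4  4  5
 C  6  5  5  5  4  4  4  4  4  5
 G  7  6  6  6  5  4  5  5  5  5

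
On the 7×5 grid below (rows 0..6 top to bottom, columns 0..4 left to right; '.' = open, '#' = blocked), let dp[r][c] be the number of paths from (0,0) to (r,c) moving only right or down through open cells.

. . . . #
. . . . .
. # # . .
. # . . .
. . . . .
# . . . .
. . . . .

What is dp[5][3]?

r\c   0   1   2   3   4
  0   1   1   1   1   0
  1   1   2   3   4   4
  2   1   0   0   4   8
  3   1   0   0   4  12
  4   1   1   1   5  17
  5   0   1   2   7  24
  6   0   1   3  10  34

7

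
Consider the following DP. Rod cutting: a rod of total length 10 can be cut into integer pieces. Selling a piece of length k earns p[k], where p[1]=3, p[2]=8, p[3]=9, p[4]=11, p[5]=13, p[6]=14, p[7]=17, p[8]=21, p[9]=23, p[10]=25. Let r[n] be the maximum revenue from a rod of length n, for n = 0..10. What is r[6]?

   n    0    1    2    3    4    5    6    7    8    9   10
r[n]    0    3    8   11   16   19   24   27   32   35   40

24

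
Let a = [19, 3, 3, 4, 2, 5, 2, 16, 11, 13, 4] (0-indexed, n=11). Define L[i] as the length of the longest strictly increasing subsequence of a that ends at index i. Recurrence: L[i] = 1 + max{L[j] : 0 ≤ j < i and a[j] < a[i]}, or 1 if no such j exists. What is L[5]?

   i    0    1    2    3    4    5    6    7    8    9   10
a[i]   19    3    3    4    2    5    2   16   11   13    4
L[i]    1    1    1    2    1    3    1    4    4    5    2

3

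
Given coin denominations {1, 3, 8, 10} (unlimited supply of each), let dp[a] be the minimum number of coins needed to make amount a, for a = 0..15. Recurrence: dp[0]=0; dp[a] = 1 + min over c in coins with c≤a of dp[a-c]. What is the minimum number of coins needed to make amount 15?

4

 a  0  1  2  3  4  5  6  7  8  9 10 11 12 13 14 15
dp  0  1  2  1  2  3  2  3  1  2  1  2  3  2  3  4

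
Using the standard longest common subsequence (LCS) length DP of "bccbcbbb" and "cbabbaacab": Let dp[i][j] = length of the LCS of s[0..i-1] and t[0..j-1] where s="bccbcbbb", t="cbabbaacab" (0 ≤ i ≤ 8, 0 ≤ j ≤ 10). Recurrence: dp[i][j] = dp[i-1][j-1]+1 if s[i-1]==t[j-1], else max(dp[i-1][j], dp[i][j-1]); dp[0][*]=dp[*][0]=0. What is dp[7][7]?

4

   ''  c  b  a  b  b  a  a  c  a  b
''  0  0  0  0  0  0  0  0  0  0  0
 b  0  0  1  1  1  1  1  1  1  1  1
 c  0  1  1  1  1  1  1  1  2  2  2
 c  0  1  1  1  1  1  1  1  2  2  2
 b  0  1  2  2  2  2  2  2  2  2  3
 c  0  1  2  2  2  2  2  2  3  3  3
 b  0  1  2  2  3  3  3  3  3  3  4
 b  0  1  2  2  3  4  4  4  4  4  4
 b  0  1  2  2  3  4  4  4  4  4  5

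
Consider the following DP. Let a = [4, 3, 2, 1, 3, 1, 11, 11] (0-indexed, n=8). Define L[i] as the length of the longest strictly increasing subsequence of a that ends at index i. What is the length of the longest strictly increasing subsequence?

   i    0    1    2    3    4    5    6    7
a[i]    4    3    2    1    3    1   11   11
L[i]    1    1    1    1    2    1    3    3

3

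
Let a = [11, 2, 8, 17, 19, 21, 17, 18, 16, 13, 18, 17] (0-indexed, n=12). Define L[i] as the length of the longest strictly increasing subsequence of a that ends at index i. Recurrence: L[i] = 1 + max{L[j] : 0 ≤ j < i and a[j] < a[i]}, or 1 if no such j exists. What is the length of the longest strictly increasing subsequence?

5

   i    0    1    2    3    4    5    6    7    8    9   10   11
a[i]   11    2    8   17   19   21   17   18   16   13   18   17
L[i]    1    1    2    3    4    5    3    4    3    3    4    4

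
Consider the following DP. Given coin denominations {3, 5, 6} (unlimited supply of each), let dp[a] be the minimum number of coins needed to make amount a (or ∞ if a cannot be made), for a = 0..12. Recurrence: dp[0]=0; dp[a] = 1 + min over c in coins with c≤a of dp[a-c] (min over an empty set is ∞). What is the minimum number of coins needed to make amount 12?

 a  0  1  2  3  4  5  6  7  8  9 10 11 12
dp  0  -  -  1  -  1  1  -  2  2  2  2  2
(- denotes ∞ / unreachable)

2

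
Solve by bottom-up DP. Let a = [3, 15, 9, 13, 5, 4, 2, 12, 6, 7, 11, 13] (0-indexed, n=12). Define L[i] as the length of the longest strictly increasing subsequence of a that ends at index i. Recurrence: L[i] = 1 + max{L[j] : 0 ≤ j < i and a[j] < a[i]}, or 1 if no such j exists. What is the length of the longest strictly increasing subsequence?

6

   i    0    1    2    3    4    5    6    7    8    9   10   11
a[i]    3   15    9   13    5    4    2   12    6    7   11   13
L[i]    1    2    2    3    2    2    1    3    3    4    5    6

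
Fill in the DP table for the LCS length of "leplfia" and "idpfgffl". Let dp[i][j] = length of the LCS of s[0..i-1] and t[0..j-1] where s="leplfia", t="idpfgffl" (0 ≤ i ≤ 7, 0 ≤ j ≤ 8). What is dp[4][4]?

   ''  i  d  p  f  g  f  f  l
''  0  0  0  0  0  0  0  0  0
 l  0  0  0  0  0  0  0  0  1
 e  0  0  0  0  0  0  0  0  1
 p  0  0  0  1  1  1  1  1  1
 l  0  0  0  1  1  1  1  1  2
 f  0  0  0  1  2  2  2  2  2
 i  0  1  1  1  2  2  2  2  2
 a  0  1  1  1  2  2  2  2  2

1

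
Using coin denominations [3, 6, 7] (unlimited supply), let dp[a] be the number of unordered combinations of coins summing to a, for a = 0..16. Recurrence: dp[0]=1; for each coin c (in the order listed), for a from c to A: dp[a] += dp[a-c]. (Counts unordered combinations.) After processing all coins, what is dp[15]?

3

after  coin     0     1     2     3     4     5     6     7     8     9    10    11    12    13    14    15    16
          3     1     0     0     1     0     0     1     0     0     1     0     0     1     0     0     1     0
          6     1     0     0     1     0     0     2     0     0     2     0     0     3     0     0     3     0
          7     1     0     0     1     0     0     2     1     0     2     1     0     3     2     1     3     2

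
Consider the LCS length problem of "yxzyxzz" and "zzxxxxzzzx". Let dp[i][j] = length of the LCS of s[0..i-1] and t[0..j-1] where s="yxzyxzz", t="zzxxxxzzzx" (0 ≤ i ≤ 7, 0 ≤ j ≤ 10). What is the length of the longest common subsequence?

4

   ''  z  z  x  x  x  x  z  z  z  x
''  0  0  0  0  0  0  0  0  0  0  0
 y  0  0  0  0  0  0  0  0  0  0  0
 x  0  0  0  1  1  1  1  1  1  1  1
 z  0  1  1  1  1  1  1  2  2  2  2
 y  0  1  1  1  1  1  1  2  2  2  2
 x  0  1  1  2  2  2  2  2  2  2  3
 z  0  1  2  2  2  2  2  3  3  3  3
 z  0  1  2  2  2  2  2  3  4  4  4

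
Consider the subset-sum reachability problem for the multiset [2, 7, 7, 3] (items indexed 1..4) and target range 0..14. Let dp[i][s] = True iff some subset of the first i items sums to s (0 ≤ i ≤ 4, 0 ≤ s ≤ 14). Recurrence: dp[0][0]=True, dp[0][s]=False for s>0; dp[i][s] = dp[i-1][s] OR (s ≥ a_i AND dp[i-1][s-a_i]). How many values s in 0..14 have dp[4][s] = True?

9

i\s   0   1   2   3   4   5   6   7   8   9  10  11  12  13  14
  0   T   F   F   F   F   F   F   F   F   F   F   F   F   F   F
  1   T   F   T   F   F   F   F   F   F   F   F   F   F   F   F
  2   T   F   T   F   F   F   F   T   F   T   F   F   F   F   F
  3   T   F   T   F   F   F   F   T   F   T   F   F   F   F   T
  4   T   F   T   T   F   T   F   T   F   T   T   F   T   F   T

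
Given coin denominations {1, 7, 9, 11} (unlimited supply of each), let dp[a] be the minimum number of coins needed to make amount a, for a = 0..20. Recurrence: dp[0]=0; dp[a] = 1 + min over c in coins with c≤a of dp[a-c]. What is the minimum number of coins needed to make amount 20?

 a  0  1  2  3  4  5  6  7  8  9 10 11 12 13 14 15 16 17 18 19 20
dp  0  1  2  3  4  5  6  1  2  1  2  1  2  3  2  3  2  3  2  3  2

2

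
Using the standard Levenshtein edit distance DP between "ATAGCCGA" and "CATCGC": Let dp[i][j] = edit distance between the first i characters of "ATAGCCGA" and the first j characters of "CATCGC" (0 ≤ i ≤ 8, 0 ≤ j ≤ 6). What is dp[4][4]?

   ''  C  A  T  C  G  C
''  0  1  2  3  4  5  6
 A  1  1  1  2  3  4  5
 T  2  2  2  1  2  3  4
 A  3  3  2  2  2  3  4
 G  4  4  3  3  3  2  3
 C  5  4  4  4  3  3  2
 C  6  5  5  5  4  4  3
 G  7  6  6  6  5  4  4
 A  8  7  6  7  6  5  5

3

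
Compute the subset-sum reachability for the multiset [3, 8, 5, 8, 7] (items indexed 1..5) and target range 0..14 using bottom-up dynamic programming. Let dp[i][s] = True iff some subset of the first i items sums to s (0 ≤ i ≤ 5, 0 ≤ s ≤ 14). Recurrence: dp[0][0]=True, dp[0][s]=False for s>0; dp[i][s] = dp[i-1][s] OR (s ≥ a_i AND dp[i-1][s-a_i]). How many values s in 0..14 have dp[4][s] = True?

i\s   0   1   2   3   4   5   6   7   8   9  10  11  12  13  14
  0   T   F   F   F   F   F   F   F   F   F   F   F   F   F   F
  1   T   F   F   T   F   F   F   F   F   F   F   F   F   F   F
  2   T   F   F   T   F   F   F   F   T   F   F   T   F   F   F
  3   T   F   F   T   F   T   F   F   T   F   F   T   F   T   F
  4   T   F   F   T   F   T   F   F   T   F   F   T   F   T   F
  5   T   F   F   T   F   T   F   T   T   F   T   T   T   T   F

6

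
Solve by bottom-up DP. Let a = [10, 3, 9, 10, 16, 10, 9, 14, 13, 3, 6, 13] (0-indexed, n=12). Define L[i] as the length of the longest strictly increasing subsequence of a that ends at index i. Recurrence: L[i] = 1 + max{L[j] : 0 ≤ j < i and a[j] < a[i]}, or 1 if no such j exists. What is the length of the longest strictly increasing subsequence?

4

   i    0    1    2    3    4    5    6    7    8    9   10   11
a[i]   10    3    9   10   16   10    9   14   13    3    6   13
L[i]    1    1    2    3    4    3    2    4    4    1    2    4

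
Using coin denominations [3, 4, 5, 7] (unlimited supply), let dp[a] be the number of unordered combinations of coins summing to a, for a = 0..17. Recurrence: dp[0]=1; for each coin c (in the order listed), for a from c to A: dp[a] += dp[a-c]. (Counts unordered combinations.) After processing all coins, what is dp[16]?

after  coin     0     1     2     3     4     5     6     7     8     9    10    11    12    13    14    15    16    17
          3     1     0     0     1     0     0     1     0     0     1     0     0     1     0     0     1     0     0
          4     1     0     0     1     1     0     1     1     1     1     1     1     2     1     1     2     2     1
          5     1     0     0     1     1     1     1     1     2     2     2     2     3     3     3     4     4     4
          7     1     0     0     1     1     1     1     2     2     2     3     3     4     4     5     6     6     7

6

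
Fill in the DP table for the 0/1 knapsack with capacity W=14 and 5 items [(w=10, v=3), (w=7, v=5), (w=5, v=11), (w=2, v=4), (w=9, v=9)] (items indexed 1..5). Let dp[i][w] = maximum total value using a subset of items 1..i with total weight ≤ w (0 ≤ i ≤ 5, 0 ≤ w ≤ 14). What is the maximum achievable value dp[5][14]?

20

i\w   0   1   2   3   4   5   6   7   8   9  10  11  12  13  14
  0   0   0   0   0   0   0   0   0   0   0   0   0   0   0   0
  1   0   0   0   0   0   0   0   0   0   0   3   3   3   3   3
  2   0   0   0   0   0   0   0   5   5   5   5   5   5   5   5
  3   0   0   0   0   0  11  11  11  11  11  11  11  16  16  16
  4   0   0   4   4   4  11  11  15  15  15  15  15  16  16  20
  5   0   0   4   4   4  11  11  15  15  15  15  15  16  16  20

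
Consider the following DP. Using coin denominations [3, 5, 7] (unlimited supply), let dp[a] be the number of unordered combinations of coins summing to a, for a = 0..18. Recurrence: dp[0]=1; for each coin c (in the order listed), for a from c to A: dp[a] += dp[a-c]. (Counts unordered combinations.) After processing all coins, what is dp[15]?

after  coin     0     1     2     3     4     5     6     7     8     9    10    11    12    13    14    15    16    17    18
          3     1     0     0     1     0     0     1     0     0     1     0     0     1     0     0     1     0     0     1
          5     1     0     0     1     0     1     1     0     1     1     1     1     1     1     1     2     1     1     2
          7     1     0     0     1     0     1     1     1     1     1     2     1     2     2     2     3     2     3     3

3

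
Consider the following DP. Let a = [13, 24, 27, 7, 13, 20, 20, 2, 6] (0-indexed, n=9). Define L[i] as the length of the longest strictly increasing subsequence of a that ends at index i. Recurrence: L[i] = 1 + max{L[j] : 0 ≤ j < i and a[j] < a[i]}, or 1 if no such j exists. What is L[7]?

   i    0    1    2    3    4    5    6    7    8
a[i]   13   24   27    7   13   20   20    2    6
L[i]    1    2    3    1    2    3    3    1    2

1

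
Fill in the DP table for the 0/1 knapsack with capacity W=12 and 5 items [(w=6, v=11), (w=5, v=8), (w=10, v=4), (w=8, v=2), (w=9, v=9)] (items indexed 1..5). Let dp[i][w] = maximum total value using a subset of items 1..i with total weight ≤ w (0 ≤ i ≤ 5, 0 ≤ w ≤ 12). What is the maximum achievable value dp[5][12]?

i\w   0   1   2   3   4   5   6   7   8   9  10  11  12
  0   0   0   0   0   0   0   0   0   0   0   0   0   0
  1   0   0   0   0   0   0  11  11  11  11  11  11  11
  2   0   0   0   0   0   8  11  11  11  11  11  19  19
  3   0   0   0   0   0   8  11  11  11  11  11  19  19
  4   0   0   0   0   0   8  11  11  11  11  11  19  19
  5   0   0   0   0   0   8  11  11  11  11  11  19  19

19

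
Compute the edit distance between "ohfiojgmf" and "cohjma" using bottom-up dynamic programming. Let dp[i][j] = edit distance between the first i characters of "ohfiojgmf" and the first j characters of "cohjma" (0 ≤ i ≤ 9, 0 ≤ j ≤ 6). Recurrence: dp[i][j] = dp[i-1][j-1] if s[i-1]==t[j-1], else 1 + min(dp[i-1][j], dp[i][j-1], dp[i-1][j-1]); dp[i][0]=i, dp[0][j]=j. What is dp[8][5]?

5

   ''  c  o  h  j  m  a
''  0  1  2  3  4  5  6
 o  1  1  1  2  3  4  5
 h  2  2  2  1  2  3  4
 f  3  3  3  2  2  3  4
 i  4  4  4  3  3  3  4
 o  5  5  4  4  4  4  4
 j  6  6  5  5  4  5  5
 g  7  7  6  6  5  5  6
 m  8  8  7  7  6  5  6
 f  9  9  8  8  7  6  6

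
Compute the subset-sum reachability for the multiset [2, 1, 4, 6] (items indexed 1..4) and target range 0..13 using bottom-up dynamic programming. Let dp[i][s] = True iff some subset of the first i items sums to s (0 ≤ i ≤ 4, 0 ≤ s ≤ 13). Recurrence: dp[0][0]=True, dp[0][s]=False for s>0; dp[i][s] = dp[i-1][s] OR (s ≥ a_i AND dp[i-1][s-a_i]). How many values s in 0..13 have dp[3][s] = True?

8

i\s   0   1   2   3   4   5   6   7   8   9  10  11  12  13
  0   T   F   F   F   F   F   F   F   F   F   F   F   F   F
  1   T   F   T   F   F   F   F   F   F   F   F   F   F   F
  2   T   T   T   T   F   F   F   F   F   F   F   F   F   F
  3   T   T   T   T   T   T   T   T   F   F   F   F   F   F
  4   T   T   T   T   T   T   T   T   T   T   T   T   T   T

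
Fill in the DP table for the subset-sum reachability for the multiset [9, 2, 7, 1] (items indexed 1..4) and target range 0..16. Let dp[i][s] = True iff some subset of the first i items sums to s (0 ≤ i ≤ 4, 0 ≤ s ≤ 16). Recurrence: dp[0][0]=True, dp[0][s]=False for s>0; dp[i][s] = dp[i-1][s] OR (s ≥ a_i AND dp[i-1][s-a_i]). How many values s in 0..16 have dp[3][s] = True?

i\s   0   1   2   3   4   5   6   7   8   9  10  11  12  13  14  15  16
  0   T   F   F   F   F   F   F   F   F   F   F   F   F   F   F   F   F
  1   T   F   F   F   F   F   F   F   F   T   F   F   F   F   F   F   F
  2   T   F   T   F   F   F   F   F   F   T   F   T   F   F   F   F   F
  3   T   F   T   F   F   F   F   T   F   T   F   T   F   F   F   F   T
  4   T   T   T   T   F   F   F   T   T   T   T   T   T   F   F   F   T

6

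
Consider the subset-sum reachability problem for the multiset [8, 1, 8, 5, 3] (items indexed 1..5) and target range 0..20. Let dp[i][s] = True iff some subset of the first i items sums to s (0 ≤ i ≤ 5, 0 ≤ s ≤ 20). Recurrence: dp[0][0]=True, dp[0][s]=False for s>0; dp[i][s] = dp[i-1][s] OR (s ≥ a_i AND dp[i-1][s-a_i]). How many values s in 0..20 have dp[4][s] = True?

10

i\s   0   1   2   3   4   5   6   7   8   9  10  11  12  13  14  15  16  17  18  19  20
  0   T   F   F   F   F   F   F   F   F   F   F   F   F   F   F   F   F   F   F   F   F
  1   T   F   F   F   F   F   F   F   T   F   F   F   F   F   F   F   F   F   F   F   F
  2   T   T   F   F   F   F   F   F   T   T   F   F   F   F   F   F   F   F   F   F   F
  3   T   T   F   F   F   F   F   F   T   T   F   F   F   F   F   F   T   T   F   F   F
  4   T   T   F   F   F   T   T   F   T   T   F   F   F   T   T   F   T   T   F   F   F
  5   T   T   F   T   T   T   T   F   T   T   F   T   T   T   T   F   T   T   F   T   T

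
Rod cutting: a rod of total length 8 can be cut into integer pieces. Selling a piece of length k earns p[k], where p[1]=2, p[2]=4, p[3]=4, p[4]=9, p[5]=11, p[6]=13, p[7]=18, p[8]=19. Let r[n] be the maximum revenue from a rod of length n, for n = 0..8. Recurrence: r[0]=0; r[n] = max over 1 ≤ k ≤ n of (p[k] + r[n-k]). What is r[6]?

13

   n    0    1    2    3    4    5    6    7    8
r[n]    0    2    4    6    9   11   13   18   20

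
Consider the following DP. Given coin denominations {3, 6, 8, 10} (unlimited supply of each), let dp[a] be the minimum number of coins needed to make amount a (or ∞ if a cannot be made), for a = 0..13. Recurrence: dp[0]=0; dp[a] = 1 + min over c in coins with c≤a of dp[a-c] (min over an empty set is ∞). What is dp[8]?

 a  0  1  2  3  4  5  6  7  8  9 10 11 12 13
dp  0  -  -  1  -  -  1  -  1  2  1  2  2  2
(- denotes ∞ / unreachable)

1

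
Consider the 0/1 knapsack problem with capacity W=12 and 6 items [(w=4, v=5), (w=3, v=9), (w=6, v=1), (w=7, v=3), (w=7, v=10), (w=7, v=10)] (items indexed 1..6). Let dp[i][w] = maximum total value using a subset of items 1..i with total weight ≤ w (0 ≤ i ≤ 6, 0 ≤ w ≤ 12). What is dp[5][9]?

i\w   0   1   2   3   4   5   6   7   8   9  10  11  12
  0   0   0   0   0   0   0   0   0   0   0   0   0   0
  1   0   0   0   0   5   5   5   5   5   5   5   5   5
  2   0   0   0   9   9   9   9  14  14  14  14  14  14
  3   0   0   0   9   9   9   9  14  14  14  14  14  14
  4   0   0   0   9   9   9   9  14  14  14  14  14  14
  5   0   0   0   9   9   9   9  14  14  14  19  19  19
  6   0   0   0   9   9   9   9  14  14  14  19  19  19

14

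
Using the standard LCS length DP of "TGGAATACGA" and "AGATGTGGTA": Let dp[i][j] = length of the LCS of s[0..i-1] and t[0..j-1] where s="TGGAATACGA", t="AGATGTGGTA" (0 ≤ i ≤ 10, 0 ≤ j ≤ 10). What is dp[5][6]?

   ''  A  G  A  T  G  T  G  G  T  A
''  0  0  0  0  0  0  0  0  0  0  0
 T  0  0  0  0  1  1  1  1  1  1  1
 G  0  0  1  1  1  2  2  2  2  2  2
 G  0  0  1  1  1  2  2  3  3  3  3
 A  0  1  1  2  2  2  2  3  3  3  4
 A  0  1  1  2  2  2  2  3  3  3  4
 T  0  1  1  2  3  3  3  3  3  4  4
 A  0  1  1  2  3  3  3  3  3  4  5
 C  0  1  1  2  3  3  3  3  3  4  5
 G  0  1  2  2  3  4  4  4  4  4  5
 A  0  1  2  3  3  4  4  4  4  4  5

2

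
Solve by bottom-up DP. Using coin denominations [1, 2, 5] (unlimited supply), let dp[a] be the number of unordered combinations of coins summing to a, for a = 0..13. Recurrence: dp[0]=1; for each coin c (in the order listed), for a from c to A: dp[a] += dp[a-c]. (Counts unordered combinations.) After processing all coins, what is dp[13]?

after  coin     0     1     2     3     4     5     6     7     8     9    10    11    12    13
          1     1     1     1     1     1     1     1     1     1     1     1     1     1     1
          2     1     1     2     2     3     3     4     4     5     5     6     6     7     7
          5     1     1     2     2     3     4     5     6     7     8    10    11    13    14

14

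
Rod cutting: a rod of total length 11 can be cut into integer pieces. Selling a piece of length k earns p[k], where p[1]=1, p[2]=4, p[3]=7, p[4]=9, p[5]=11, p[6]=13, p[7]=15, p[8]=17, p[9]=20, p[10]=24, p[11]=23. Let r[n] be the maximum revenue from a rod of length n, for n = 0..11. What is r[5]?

   n    0    1    2    3    4    5    6    7    8    9   10   11
r[n]    0    1    4    7    9   11   14   16   18   21   24   25

11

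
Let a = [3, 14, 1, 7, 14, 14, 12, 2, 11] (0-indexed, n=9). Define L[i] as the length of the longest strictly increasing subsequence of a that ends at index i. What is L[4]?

3

   i    0    1    2    3    4    5    6    7    8
a[i]    3   14    1    7   14   14   12    2   11
L[i]    1    2    1    2    3    3    3    2    3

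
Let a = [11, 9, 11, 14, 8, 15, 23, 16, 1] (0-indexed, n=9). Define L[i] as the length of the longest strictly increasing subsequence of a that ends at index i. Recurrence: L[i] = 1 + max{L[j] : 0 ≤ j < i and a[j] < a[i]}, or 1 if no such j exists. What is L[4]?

   i    0    1    2    3    4    5    6    7    8
a[i]   11    9   11   14    8   15   23   16    1
L[i]    1    1    2    3    1    4    5    5    1

1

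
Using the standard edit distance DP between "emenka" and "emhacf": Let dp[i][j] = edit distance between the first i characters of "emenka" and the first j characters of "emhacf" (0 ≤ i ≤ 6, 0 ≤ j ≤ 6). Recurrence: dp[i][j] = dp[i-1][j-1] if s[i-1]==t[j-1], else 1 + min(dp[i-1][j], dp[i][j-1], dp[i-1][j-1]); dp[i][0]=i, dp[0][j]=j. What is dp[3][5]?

   ''  e  m  h  a  c  f
''  0  1  2  3  4  5  6
 e  1  0  1  2  3  4  5
 m  2  1  0  1  2  3  4
 e  3  2  1  1  2  3  4
 n  4  3  2  2  2  3  4
 k  5  4  3  3  3  3  4
 a  6  5  4  4  3  4  4

3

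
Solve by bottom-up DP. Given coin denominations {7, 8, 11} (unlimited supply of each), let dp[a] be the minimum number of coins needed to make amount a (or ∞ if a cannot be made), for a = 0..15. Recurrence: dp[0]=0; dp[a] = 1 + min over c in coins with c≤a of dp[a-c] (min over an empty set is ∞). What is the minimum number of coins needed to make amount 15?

2

 a  0  1  2  3  4  5  6  7  8  9 10 11 12 13 14 15
dp  0  -  -  -  -  -  -  1  1  -  -  1  -  -  2  2
(- denotes ∞ / unreachable)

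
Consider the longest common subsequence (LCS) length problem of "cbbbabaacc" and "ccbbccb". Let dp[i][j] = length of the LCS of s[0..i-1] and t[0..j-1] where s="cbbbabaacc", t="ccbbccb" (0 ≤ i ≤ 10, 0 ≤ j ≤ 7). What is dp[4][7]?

   ''  c  c  b  b  c  c  b
''  0  0  0  0  0  0  0  0
 c  0  1  1  1  1  1  1  1
 b  0  1  1  2  2  2  2  2
 b  0  1  1  2  3  3  3  3
 b  0  1  1  2  3  3  3  4
 a  0  1  1  2  3  3  3  4
 b  0  1  1  2  3  3  3  4
 a  0  1  1  2  3  3  3  4
 a  0  1  1  2  3  3  3  4
 c  0  1  2  2  3  4  4  4
 c  0  1  2  2  3  4  5  5

4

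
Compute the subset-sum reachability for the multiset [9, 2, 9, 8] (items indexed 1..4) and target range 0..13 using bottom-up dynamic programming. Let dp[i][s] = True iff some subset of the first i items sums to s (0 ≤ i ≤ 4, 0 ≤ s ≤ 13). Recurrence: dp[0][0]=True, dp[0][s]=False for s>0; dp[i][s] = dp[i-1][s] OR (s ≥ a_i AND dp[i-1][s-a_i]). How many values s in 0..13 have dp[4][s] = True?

i\s   0   1   2   3   4   5   6   7   8   9  10  11  12  13
  0   T   F   F   F   F   F   F   F   F   F   F   F   F   F
  1   T   F   F   F   F   F   F   F   F   T   F   F   F   F
  2   T   F   T   F   F   F   F   F   F   T   F   T   F   F
  3   T   F   T   F   F   F   F   F   F   T   F   T   F   F
  4   T   F   T   F   F   F   F   F   T   T   T   T   F   F

6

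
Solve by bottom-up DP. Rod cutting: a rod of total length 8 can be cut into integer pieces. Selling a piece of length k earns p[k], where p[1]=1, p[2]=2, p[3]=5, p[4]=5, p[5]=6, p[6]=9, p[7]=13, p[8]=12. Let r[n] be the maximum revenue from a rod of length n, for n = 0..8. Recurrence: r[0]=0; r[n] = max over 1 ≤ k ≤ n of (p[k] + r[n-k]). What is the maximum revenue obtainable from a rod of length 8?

   n    0    1    2    3    4    5    6    7    8
r[n]    0    1    2    5    6    7   10   13   14

14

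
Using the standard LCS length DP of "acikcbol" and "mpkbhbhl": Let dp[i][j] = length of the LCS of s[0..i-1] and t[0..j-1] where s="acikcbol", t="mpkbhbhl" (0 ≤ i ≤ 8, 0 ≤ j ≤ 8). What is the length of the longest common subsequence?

3

   ''  m  p  k  b  h  b  h  l
''  0  0  0  0  0  0  0  0  0
 a  0  0  0  0  0  0  0  0  0
 c  0  0  0  0  0  0  0  0  0
 i  0  0  0  0  0  0  0  0  0
 k  0  0  0  1  1  1  1  1  1
 c  0  0  0  1  1  1  1  1  1
 b  0  0  0  1  2  2  2  2  2
 o  0  0  0  1  2  2  2  2  2
 l  0  0  0  1  2  2  2  2  3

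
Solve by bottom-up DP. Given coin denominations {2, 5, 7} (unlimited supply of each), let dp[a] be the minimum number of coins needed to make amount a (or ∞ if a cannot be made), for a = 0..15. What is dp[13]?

4

 a  0  1  2  3  4  5  6  7  8  9 10 11 12 13 14 15
dp  0  -  1  -  2  1  3  1  4  2  2  3  2  4  2  3
(- denotes ∞ / unreachable)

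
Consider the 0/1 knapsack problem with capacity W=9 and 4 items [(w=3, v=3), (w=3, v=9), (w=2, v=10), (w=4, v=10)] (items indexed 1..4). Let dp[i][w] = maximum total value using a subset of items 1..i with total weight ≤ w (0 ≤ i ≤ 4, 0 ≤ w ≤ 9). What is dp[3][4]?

i\w   0   1   2   3   4   5   6   7   8   9
  0   0   0   0   0   0   0   0   0   0   0
  1   0   0   0   3   3   3   3   3   3   3
  2   0   0   0   9   9   9  12  12  12  12
  3   0   0  10  10  10  19  19  19  22  22
  4   0   0  10  10  10  19  20  20  22  29

10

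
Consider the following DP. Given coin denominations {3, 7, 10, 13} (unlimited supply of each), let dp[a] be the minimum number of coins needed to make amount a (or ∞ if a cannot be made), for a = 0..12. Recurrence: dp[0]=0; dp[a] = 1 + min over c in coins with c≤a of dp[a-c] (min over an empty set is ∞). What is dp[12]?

4

 a  0  1  2  3  4  5  6  7  8  9 10 11 12
dp  0  -  -  1  -  -  2  1  -  3  1  -  4
(- denotes ∞ / unreachable)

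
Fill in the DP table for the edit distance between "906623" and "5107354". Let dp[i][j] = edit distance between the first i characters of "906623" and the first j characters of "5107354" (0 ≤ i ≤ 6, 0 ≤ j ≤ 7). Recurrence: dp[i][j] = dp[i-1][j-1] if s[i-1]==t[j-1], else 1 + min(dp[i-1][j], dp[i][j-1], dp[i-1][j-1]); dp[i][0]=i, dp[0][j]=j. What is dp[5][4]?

   ''  5  1  0  7  3  5  4
''  0  1  2  3  4  5  6  7
 9  1  1  2  3  4  5  6  7
 0  2  2  2  2  3  4  5  6
 6  3  3  3  3  3  4  5  6
 6  4  4  4  4  4  4  5  6
 2  5  5  5  5  5  5  5  6
 3  6  6  6  6  6  5  6  6

5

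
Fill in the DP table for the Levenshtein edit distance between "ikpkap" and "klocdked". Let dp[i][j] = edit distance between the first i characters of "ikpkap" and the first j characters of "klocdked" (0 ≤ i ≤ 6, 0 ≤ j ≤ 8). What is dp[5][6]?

6

   ''  k  l  o  c  d  k  e  d
''  0  1  2  3  4  5  6  7  8
 i  1  1  2  3  4  5  6  7  8
 k  2  1  2  3  4  5  5  6  7
 p  3  2  2  3  4  5  6  6  7
 k  4  3  3  3  4  5  5  6  7
 a  5  4  4  4  4  5  6  6  7
 p  6  5  5  5  5  5  6  7  7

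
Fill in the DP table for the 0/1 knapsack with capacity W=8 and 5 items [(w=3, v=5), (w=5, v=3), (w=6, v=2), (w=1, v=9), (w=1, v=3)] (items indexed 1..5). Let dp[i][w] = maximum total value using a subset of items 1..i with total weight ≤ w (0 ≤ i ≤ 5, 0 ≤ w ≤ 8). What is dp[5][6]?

17

i\w   0   1   2   3   4   5   6   7   8
  0   0   0   0   0   0   0   0   0   0
  1   0   0   0   5   5   5   5   5   5
  2   0   0   0   5   5   5   5   5   8
  3   0   0   0   5   5   5   5   5   8
  4   0   9   9   9  14  14  14  14  14
  5   0   9  12  12  14  17  17  17  17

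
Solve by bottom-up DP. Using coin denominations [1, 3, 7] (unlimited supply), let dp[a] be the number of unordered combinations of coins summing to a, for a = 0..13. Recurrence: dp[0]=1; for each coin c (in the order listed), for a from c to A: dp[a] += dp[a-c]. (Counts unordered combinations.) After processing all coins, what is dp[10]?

6

after  coin     0     1     2     3     4     5     6     7     8     9    10    11    12    13
          1     1     1     1     1     1     1     1     1     1     1     1     1     1     1
          3     1     1     1     2     2     2     3     3     3     4     4     4     5     5
          7     1     1     1     2     2     2     3     4     4     5     6     6     7     8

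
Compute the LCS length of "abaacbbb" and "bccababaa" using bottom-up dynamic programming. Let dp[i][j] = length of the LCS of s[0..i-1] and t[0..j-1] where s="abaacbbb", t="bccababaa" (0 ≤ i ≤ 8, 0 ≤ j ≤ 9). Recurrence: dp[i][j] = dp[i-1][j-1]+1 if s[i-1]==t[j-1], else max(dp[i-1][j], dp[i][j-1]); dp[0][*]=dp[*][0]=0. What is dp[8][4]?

2

   ''  b  c  c  a  b  a  b  a  a
''  0  0  0  0  0  0  0  0  0  0
 a  0  0  0  0  1  1  1  1  1  1
 b  0  1  1  1  1  2  2  2  2  2
 a  0  1  1  1  2  2  3  3  3  3
 a  0  1  1  1  2  2  3  3  4  4
 c  0  1  2  2  2  2  3  3  4  4
 b  0  1  2  2  2  3  3  4  4  4
 b  0  1  2  2  2  3  3  4  4  4
 b  0  1  2  2  2  3  3  4  4  4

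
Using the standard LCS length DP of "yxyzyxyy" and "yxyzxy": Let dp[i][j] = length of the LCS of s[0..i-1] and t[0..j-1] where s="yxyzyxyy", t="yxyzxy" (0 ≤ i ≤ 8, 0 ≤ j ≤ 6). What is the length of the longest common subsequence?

6

   ''  y  x  y  z  x  y
''  0  0  0  0  0  0  0
 y  0  1  1  1  1  1  1
 x  0  1  2  2  2  2  2
 y  0  1  2  3  3  3  3
 z  0  1  2  3  4  4  4
 y  0  1  2  3  4  4  5
 x  0  1  2  3  4  5  5
 y  0  1  2  3  4  5  6
 y  0  1  2  3  4  5  6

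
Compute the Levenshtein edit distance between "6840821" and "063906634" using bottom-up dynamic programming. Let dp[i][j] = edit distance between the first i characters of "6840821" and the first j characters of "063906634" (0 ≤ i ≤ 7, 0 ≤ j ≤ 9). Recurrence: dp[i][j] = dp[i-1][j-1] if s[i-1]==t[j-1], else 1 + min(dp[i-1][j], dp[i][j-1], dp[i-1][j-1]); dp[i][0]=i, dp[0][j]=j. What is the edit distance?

7

   ''  0  6  3  9  0  6  6  3  4
''  0  1  2  3  4  5  6  7  8  9
 6  1  1  1  2  3  4  5  6  7  8
 8  2  2  2  2  3  4  5  6  7  8
 4  3  3  3  3  3  4  5  6  7  7
 0  4  3  4  4  4  3  4  5  6  7
 8  5  4  4  5  5  4  4  5  6  7
 2  6  5  5  5  6  5  5  5  6  7
 1  7  6  6  6  6  6  6  6  6  7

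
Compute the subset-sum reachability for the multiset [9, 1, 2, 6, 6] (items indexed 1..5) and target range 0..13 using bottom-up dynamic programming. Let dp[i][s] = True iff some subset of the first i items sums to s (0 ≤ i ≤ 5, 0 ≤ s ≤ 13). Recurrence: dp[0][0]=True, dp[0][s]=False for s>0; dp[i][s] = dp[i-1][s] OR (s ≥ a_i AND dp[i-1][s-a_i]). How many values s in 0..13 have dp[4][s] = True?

i\s   0   1   2   3   4   5   6   7   8   9  10  11  12  13
  0   T   F   F   F   F   F   F   F   F   F   F   F   F   F
  1   T   F   F   F   F   F   F   F   F   T   F   F   F   F
  2   T   T   F   F   F   F   F   F   F   T   T   F   F   F
  3   T   T   T   T   F   F   F   F   F   T   T   T   T   F
  4   T   T   T   T   F   F   T   T   T   T   T   T   T   F
  5   T   T   T   T   F   F   T   T   T   T   T   T   T   T

11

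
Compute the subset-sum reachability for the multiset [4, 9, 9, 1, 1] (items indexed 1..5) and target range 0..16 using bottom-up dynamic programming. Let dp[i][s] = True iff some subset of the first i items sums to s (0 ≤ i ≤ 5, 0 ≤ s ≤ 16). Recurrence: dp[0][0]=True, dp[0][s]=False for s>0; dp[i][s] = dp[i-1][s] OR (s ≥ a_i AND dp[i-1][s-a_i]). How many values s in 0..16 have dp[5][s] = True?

i\s   0   1   2   3   4   5   6   7   8   9  10  11  12  13  14  15  16
  0   T   F   F   F   F   F   F   F   F   F   F   F   F   F   F   F   F
  1   T   F   F   F   T   F   F   F   F   F   F   F   F   F   F   F   F
  2   T   F   F   F   T   F   F   F   F   T   F   F   F   T   F   F   F
  3   T   F   F   F   T   F   F   F   F   T   F   F   F   T   F   F   F
  4   T   T   F   F   T   T   F   F   F   T   T   F   F   T   T   F   F
  5   T   T   T   F   T   T   T   F   F   T   T   T   F   T   T   T   F

12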